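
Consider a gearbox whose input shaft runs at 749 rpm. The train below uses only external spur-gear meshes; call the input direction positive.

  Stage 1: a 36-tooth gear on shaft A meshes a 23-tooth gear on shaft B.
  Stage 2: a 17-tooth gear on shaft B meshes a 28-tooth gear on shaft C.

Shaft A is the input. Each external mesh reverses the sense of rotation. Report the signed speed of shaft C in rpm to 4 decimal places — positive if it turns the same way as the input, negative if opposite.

Stage 1 [36T→23T]: ω = 749.0000×36/23 = 1172.3478 rpm, dir flips to −; running = −1172.3478
Stage 2 [17T→28T]: ω = 1172.3478×17/28 = 711.7826 rpm, dir flips to +; running = +711.7826

+711.7826 rpm (same as input, |ω| = 711.7826 rpm)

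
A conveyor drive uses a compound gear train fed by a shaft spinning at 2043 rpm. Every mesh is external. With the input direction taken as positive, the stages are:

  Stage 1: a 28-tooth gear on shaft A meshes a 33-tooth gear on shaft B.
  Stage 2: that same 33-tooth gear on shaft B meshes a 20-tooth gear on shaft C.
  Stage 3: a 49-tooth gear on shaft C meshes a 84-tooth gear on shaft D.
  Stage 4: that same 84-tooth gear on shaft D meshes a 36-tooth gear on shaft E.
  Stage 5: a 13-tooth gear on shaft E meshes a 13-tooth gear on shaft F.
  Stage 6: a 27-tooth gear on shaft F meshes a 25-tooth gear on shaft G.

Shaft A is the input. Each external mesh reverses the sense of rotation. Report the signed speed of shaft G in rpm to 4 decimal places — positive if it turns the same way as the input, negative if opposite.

+4204.4940 rpm (same as input, |ω| = 4204.4940 rpm)

Stage 1 [28T→33T]: ω = 2043.0000×28/33 = 1733.4545 rpm, dir flips to −; running = −1733.4545
Stage 2 [33T→20T]: ω = 1733.4545×33/20 = 2860.2000 rpm, dir flips to +; running = +2860.2000
Stage 3 [49T→84T]: ω = 2860.2000×49/84 = 1668.4500 rpm, dir flips to −; running = −1668.4500
Stage 4 [84T→36T]: ω = 1668.4500×84/36 = 3893.0500 rpm, dir flips to +; running = +3893.0500
Stage 5 [13T→13T]: ω = 3893.0500×13/13 = 3893.0500 rpm, dir flips to −; running = −3893.0500
Stage 6 [27T→25T]: ω = 3893.0500×27/25 = 4204.4940 rpm, dir flips to +; running = +4204.4940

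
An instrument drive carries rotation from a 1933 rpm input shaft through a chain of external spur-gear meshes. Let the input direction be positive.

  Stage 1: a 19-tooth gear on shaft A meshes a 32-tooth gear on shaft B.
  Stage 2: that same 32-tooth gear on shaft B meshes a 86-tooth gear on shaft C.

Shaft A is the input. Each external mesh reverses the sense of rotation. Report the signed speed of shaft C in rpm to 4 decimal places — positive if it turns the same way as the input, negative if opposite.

+427.0581 rpm (same as input, |ω| = 427.0581 rpm)

Stage 1 [19T→32T]: ω = 1933.0000×19/32 = 1147.7188 rpm, dir flips to −; running = −1147.7188
Stage 2 [32T→86T]: ω = 1147.7188×32/86 = 427.0581 rpm, dir flips to +; running = +427.0581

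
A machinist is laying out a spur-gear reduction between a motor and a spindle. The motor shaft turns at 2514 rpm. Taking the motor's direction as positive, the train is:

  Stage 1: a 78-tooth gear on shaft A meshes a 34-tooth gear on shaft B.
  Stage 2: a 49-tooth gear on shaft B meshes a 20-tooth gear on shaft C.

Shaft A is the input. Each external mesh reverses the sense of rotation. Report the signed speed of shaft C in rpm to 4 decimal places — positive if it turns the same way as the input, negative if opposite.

Stage 1 [78T→34T]: ω = 2514.0000×78/34 = 5767.4118 rpm, dir flips to −; running = −5767.4118
Stage 2 [49T→20T]: ω = 5767.4118×49/20 = 14130.1588 rpm, dir flips to +; running = +14130.1588

+14130.1588 rpm (same as input, |ω| = 14130.1588 rpm)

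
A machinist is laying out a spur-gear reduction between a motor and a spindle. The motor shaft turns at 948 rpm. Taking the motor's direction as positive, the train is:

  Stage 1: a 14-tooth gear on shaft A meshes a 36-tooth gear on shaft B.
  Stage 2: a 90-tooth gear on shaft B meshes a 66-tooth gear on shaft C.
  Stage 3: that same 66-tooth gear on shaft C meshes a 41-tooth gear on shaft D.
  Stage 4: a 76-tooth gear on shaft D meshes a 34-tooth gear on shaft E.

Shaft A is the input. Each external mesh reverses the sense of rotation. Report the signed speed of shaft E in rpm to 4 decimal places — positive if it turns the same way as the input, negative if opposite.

Stage 1 [14T→36T]: ω = 948.0000×14/36 = 368.6667 rpm, dir flips to −; running = −368.6667
Stage 2 [90T→66T]: ω = 368.6667×90/66 = 502.7273 rpm, dir flips to +; running = +502.7273
Stage 3 [66T→41T]: ω = 502.7273×66/41 = 809.2683 rpm, dir flips to −; running = −809.2683
Stage 4 [76T→34T]: ω = 809.2683×76/34 = 1808.9527 rpm, dir flips to +; running = +1808.9527

+1808.9527 rpm (same as input, |ω| = 1808.9527 rpm)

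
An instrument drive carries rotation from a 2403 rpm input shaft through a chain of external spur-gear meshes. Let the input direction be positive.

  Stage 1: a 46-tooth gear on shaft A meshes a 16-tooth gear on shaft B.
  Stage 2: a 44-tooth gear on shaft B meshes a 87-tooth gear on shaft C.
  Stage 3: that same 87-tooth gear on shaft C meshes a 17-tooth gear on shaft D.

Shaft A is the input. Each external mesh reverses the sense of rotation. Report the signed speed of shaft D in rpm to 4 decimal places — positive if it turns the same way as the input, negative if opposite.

-17881.1471 rpm (opposite to input, |ω| = 17881.1471 rpm)

Stage 1 [46T→16T]: ω = 2403.0000×46/16 = 6908.6250 rpm, dir flips to −; running = −6908.6250
Stage 2 [44T→87T]: ω = 6908.6250×44/87 = 3494.0172 rpm, dir flips to +; running = +3494.0172
Stage 3 [87T→17T]: ω = 3494.0172×87/17 = 17881.1471 rpm, dir flips to −; running = −17881.1471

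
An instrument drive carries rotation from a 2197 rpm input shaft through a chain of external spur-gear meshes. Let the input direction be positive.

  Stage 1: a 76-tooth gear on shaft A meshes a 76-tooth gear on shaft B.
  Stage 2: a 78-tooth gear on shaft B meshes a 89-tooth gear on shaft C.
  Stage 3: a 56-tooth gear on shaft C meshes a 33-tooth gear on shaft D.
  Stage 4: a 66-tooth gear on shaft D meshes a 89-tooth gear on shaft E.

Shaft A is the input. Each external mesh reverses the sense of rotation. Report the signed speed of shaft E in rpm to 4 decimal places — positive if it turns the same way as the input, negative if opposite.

Stage 1 [76T→76T]: ω = 2197.0000×76/76 = 2197.0000 rpm, dir flips to −; running = −2197.0000
Stage 2 [78T→89T]: ω = 2197.0000×78/89 = 1925.4607 rpm, dir flips to +; running = +1925.4607
Stage 3 [56T→33T]: ω = 1925.4607×56/33 = 3267.4484 rpm, dir flips to −; running = −3267.4484
Stage 4 [66T→89T]: ω = 3267.4484×66/89 = 2423.0516 rpm, dir flips to +; running = +2423.0516

+2423.0516 rpm (same as input, |ω| = 2423.0516 rpm)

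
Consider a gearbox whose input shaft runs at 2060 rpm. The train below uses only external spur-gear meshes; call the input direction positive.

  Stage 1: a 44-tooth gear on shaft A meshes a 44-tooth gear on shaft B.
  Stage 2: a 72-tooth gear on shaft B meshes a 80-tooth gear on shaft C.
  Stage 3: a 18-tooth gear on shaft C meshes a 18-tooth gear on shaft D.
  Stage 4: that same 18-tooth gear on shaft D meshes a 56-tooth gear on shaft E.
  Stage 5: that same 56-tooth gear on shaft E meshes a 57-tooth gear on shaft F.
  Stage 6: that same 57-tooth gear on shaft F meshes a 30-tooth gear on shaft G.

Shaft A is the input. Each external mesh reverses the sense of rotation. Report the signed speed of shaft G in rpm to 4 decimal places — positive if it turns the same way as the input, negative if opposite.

Stage 1 [44T→44T]: ω = 2060.0000×44/44 = 2060.0000 rpm, dir flips to −; running = −2060.0000
Stage 2 [72T→80T]: ω = 2060.0000×72/80 = 1854.0000 rpm, dir flips to +; running = +1854.0000
Stage 3 [18T→18T]: ω = 1854.0000×18/18 = 1854.0000 rpm, dir flips to −; running = −1854.0000
Stage 4 [18T→56T]: ω = 1854.0000×18/56 = 595.9286 rpm, dir flips to +; running = +595.9286
Stage 5 [56T→57T]: ω = 595.9286×56/57 = 585.4737 rpm, dir flips to −; running = −585.4737
Stage 6 [57T→30T]: ω = 585.4737×57/30 = 1112.4000 rpm, dir flips to +; running = +1112.4000

+1112.4000 rpm (same as input, |ω| = 1112.4000 rpm)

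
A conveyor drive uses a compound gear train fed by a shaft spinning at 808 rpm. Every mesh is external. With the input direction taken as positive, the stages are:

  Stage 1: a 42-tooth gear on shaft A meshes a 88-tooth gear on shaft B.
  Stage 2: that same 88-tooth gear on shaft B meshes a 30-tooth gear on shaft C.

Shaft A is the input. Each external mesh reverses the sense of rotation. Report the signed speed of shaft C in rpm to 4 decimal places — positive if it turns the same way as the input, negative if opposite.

Stage 1 [42T→88T]: ω = 808.0000×42/88 = 385.6364 rpm, dir flips to −; running = −385.6364
Stage 2 [88T→30T]: ω = 385.6364×88/30 = 1131.2000 rpm, dir flips to +; running = +1131.2000

+1131.2000 rpm (same as input, |ω| = 1131.2000 rpm)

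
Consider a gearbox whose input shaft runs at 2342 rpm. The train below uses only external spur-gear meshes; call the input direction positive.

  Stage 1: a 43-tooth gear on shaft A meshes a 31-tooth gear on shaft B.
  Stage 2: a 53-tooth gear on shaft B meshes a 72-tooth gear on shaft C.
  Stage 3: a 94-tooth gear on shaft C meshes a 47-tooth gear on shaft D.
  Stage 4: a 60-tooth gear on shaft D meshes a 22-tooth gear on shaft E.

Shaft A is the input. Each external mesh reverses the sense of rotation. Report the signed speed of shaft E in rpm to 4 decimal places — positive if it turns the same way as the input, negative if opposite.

+13043.5435 rpm (same as input, |ω| = 13043.5435 rpm)

Stage 1 [43T→31T]: ω = 2342.0000×43/31 = 3248.5806 rpm, dir flips to −; running = −3248.5806
Stage 2 [53T→72T]: ω = 3248.5806×53/72 = 2391.3163 rpm, dir flips to +; running = +2391.3163
Stage 3 [94T→47T]: ω = 2391.3163×94/47 = 4782.6326 rpm, dir flips to −; running = −4782.6326
Stage 4 [60T→22T]: ω = 4782.6326×60/22 = 13043.5435 rpm, dir flips to +; running = +13043.5435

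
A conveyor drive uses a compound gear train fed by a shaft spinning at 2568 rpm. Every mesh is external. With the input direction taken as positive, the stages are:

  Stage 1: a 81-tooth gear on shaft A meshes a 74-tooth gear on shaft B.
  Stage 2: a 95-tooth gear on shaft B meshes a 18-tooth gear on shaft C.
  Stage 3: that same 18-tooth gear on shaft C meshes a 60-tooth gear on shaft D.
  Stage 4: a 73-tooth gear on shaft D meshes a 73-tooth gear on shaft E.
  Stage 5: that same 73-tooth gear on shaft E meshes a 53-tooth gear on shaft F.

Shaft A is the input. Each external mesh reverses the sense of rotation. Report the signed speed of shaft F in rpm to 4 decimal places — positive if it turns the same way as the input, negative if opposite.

-6130.1015 rpm (opposite to input, |ω| = 6130.1015 rpm)

Stage 1 [81T→74T]: ω = 2568.0000×81/74 = 2810.9189 rpm, dir flips to −; running = −2810.9189
Stage 2 [95T→18T]: ω = 2810.9189×95/18 = 14835.4054 rpm, dir flips to +; running = +14835.4054
Stage 3 [18T→60T]: ω = 14835.4054×18/60 = 4450.6216 rpm, dir flips to −; running = −4450.6216
Stage 4 [73T→73T]: ω = 4450.6216×73/73 = 4450.6216 rpm, dir flips to +; running = +4450.6216
Stage 5 [73T→53T]: ω = 4450.6216×73/53 = 6130.1015 rpm, dir flips to −; running = −6130.1015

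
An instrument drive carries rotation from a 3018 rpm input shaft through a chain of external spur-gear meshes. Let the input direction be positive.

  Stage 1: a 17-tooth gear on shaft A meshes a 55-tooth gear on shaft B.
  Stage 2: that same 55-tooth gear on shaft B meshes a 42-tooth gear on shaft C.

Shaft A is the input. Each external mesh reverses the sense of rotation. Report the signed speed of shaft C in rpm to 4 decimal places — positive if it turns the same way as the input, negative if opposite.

+1221.5714 rpm (same as input, |ω| = 1221.5714 rpm)

Stage 1 [17T→55T]: ω = 3018.0000×17/55 = 932.8364 rpm, dir flips to −; running = −932.8364
Stage 2 [55T→42T]: ω = 932.8364×55/42 = 1221.5714 rpm, dir flips to +; running = +1221.5714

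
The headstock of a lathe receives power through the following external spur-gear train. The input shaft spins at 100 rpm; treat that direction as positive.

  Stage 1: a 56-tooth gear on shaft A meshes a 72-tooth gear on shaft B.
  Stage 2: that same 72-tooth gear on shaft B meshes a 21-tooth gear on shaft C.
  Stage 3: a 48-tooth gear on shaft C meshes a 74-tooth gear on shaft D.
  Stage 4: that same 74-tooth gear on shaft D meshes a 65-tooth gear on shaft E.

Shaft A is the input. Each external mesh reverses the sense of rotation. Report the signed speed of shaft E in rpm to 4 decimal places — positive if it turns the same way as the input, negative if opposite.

Stage 1 [56T→72T]: ω = 100.0000×56/72 = 77.7778 rpm, dir flips to −; running = −77.7778
Stage 2 [72T→21T]: ω = 77.7778×72/21 = 266.6667 rpm, dir flips to +; running = +266.6667
Stage 3 [48T→74T]: ω = 266.6667×48/74 = 172.9730 rpm, dir flips to −; running = −172.9730
Stage 4 [74T→65T]: ω = 172.9730×74/65 = 196.9231 rpm, dir flips to +; running = +196.9231

+196.9231 rpm (same as input, |ω| = 196.9231 rpm)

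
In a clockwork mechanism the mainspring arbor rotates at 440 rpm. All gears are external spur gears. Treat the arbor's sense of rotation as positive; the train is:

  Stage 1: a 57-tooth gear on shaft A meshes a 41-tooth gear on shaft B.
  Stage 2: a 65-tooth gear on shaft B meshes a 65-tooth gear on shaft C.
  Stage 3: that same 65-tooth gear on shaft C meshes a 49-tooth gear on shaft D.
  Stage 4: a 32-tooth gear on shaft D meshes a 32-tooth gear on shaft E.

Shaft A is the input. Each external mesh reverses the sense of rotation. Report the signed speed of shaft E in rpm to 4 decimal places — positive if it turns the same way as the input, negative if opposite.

+811.4485 rpm (same as input, |ω| = 811.4485 rpm)

Stage 1 [57T→41T]: ω = 440.0000×57/41 = 611.7073 rpm, dir flips to −; running = −611.7073
Stage 2 [65T→65T]: ω = 611.7073×65/65 = 611.7073 rpm, dir flips to +; running = +611.7073
Stage 3 [65T→49T]: ω = 611.7073×65/49 = 811.4485 rpm, dir flips to −; running = −811.4485
Stage 4 [32T→32T]: ω = 811.4485×32/32 = 811.4485 rpm, dir flips to +; running = +811.4485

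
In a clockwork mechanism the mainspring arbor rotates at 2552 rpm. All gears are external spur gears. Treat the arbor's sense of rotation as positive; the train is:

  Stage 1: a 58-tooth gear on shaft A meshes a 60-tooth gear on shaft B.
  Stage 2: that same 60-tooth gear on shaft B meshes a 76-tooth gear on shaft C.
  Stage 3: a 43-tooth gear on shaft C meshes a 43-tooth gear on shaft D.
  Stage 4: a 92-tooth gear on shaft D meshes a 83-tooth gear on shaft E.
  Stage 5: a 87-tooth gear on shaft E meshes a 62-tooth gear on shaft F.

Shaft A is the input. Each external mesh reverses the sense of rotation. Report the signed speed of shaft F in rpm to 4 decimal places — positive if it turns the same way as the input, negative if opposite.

-3029.2308 rpm (opposite to input, |ω| = 3029.2308 rpm)

Stage 1 [58T→60T]: ω = 2552.0000×58/60 = 2466.9333 rpm, dir flips to −; running = −2466.9333
Stage 2 [60T→76T]: ω = 2466.9333×60/76 = 1947.5789 rpm, dir flips to +; running = +1947.5789
Stage 3 [43T→43T]: ω = 1947.5789×43/43 = 1947.5789 rpm, dir flips to −; running = −1947.5789
Stage 4 [92T→83T]: ω = 1947.5789×92/83 = 2158.7622 rpm, dir flips to +; running = +2158.7622
Stage 5 [87T→62T]: ω = 2158.7622×87/62 = 3029.2308 rpm, dir flips to −; running = −3029.2308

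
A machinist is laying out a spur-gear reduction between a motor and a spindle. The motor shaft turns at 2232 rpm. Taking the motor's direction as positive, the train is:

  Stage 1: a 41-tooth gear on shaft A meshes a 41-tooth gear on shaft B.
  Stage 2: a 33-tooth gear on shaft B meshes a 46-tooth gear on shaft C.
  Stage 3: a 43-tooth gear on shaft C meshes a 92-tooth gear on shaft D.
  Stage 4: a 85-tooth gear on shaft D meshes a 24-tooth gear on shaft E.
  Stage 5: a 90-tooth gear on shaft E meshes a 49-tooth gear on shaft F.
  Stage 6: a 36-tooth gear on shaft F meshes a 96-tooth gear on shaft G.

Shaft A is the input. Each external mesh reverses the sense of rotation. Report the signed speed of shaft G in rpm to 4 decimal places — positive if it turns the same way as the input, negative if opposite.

+1825.6449 rpm (same as input, |ω| = 1825.6449 rpm)

Stage 1 [41T→41T]: ω = 2232.0000×41/41 = 2232.0000 rpm, dir flips to −; running = −2232.0000
Stage 2 [33T→46T]: ω = 2232.0000×33/46 = 1601.2174 rpm, dir flips to +; running = +1601.2174
Stage 3 [43T→92T]: ω = 1601.2174×43/92 = 748.3951 rpm, dir flips to −; running = −748.3951
Stage 4 [85T→24T]: ω = 748.3951×85/24 = 2650.5659 rpm, dir flips to +; running = +2650.5659
Stage 5 [90T→49T]: ω = 2650.5659×90/49 = 4868.3864 rpm, dir flips to −; running = −4868.3864
Stage 6 [36T→96T]: ω = 4868.3864×36/96 = 1825.6449 rpm, dir flips to +; running = +1825.6449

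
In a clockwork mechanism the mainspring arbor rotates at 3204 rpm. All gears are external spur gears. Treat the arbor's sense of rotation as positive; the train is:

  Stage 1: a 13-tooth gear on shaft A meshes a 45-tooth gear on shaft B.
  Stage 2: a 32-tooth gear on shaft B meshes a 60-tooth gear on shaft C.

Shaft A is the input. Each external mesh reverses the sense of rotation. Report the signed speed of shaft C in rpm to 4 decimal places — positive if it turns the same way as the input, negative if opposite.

Stage 1 [13T→45T]: ω = 3204.0000×13/45 = 925.6000 rpm, dir flips to −; running = −925.6000
Stage 2 [32T→60T]: ω = 925.6000×32/60 = 493.6533 rpm, dir flips to +; running = +493.6533

+493.6533 rpm (same as input, |ω| = 493.6533 rpm)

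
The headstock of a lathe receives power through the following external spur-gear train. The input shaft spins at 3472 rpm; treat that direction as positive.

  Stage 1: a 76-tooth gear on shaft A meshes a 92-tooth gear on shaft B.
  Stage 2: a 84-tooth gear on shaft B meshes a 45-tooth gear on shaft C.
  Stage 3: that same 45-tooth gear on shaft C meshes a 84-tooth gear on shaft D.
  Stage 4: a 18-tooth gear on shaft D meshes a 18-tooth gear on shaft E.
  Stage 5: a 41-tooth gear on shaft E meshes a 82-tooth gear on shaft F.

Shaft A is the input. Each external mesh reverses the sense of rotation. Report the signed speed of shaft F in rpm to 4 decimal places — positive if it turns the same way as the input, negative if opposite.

-1434.0870 rpm (opposite to input, |ω| = 1434.0870 rpm)

Stage 1 [76T→92T]: ω = 3472.0000×76/92 = 2868.1739 rpm, dir flips to −; running = −2868.1739
Stage 2 [84T→45T]: ω = 2868.1739×84/45 = 5353.9246 rpm, dir flips to +; running = +5353.9246
Stage 3 [45T→84T]: ω = 5353.9246×45/84 = 2868.1739 rpm, dir flips to −; running = −2868.1739
Stage 4 [18T→18T]: ω = 2868.1739×18/18 = 2868.1739 rpm, dir flips to +; running = +2868.1739
Stage 5 [41T→82T]: ω = 2868.1739×41/82 = 1434.0870 rpm, dir flips to −; running = −1434.0870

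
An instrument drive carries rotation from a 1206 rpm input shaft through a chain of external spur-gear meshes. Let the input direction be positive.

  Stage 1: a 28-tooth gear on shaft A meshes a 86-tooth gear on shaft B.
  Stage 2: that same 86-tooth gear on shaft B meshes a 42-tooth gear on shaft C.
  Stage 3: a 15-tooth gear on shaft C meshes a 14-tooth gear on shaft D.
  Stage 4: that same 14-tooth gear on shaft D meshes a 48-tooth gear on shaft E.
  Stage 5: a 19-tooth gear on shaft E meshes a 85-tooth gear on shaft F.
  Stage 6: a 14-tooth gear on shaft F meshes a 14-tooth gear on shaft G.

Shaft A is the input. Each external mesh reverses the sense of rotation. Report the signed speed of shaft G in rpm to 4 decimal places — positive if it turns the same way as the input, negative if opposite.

Stage 1 [28T→86T]: ω = 1206.0000×28/86 = 392.6512 rpm, dir flips to −; running = −392.6512
Stage 2 [86T→42T]: ω = 392.6512×86/42 = 804.0000 rpm, dir flips to +; running = +804.0000
Stage 3 [15T→14T]: ω = 804.0000×15/14 = 861.4286 rpm, dir flips to −; running = −861.4286
Stage 4 [14T→48T]: ω = 861.4286×14/48 = 251.2500 rpm, dir flips to +; running = +251.2500
Stage 5 [19T→85T]: ω = 251.2500×19/85 = 56.1618 rpm, dir flips to −; running = −56.1618
Stage 6 [14T→14T]: ω = 56.1618×14/14 = 56.1618 rpm, dir flips to +; running = +56.1618

+56.1618 rpm (same as input, |ω| = 56.1618 rpm)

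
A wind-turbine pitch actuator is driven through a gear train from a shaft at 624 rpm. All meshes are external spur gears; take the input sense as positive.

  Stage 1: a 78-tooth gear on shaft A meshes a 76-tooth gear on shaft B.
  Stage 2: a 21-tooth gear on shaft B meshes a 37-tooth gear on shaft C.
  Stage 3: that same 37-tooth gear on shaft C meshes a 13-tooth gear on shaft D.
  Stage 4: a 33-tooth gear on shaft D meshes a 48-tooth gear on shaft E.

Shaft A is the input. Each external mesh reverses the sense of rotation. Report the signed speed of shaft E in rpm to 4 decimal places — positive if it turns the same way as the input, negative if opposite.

+711.2368 rpm (same as input, |ω| = 711.2368 rpm)

Stage 1 [78T→76T]: ω = 624.0000×78/76 = 640.4211 rpm, dir flips to −; running = −640.4211
Stage 2 [21T→37T]: ω = 640.4211×21/37 = 363.4822 rpm, dir flips to +; running = +363.4822
Stage 3 [37T→13T]: ω = 363.4822×37/13 = 1034.5263 rpm, dir flips to −; running = −1034.5263
Stage 4 [33T→48T]: ω = 1034.5263×33/48 = 711.2368 rpm, dir flips to +; running = +711.2368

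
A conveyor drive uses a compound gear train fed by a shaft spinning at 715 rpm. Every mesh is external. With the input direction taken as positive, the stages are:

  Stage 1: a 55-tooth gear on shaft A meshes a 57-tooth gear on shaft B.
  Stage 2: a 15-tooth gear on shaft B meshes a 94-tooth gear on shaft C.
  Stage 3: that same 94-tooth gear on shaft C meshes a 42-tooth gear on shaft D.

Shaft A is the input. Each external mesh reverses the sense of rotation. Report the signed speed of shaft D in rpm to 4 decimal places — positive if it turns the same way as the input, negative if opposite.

Stage 1 [55T→57T]: ω = 715.0000×55/57 = 689.9123 rpm, dir flips to −; running = −689.9123
Stage 2 [15T→94T]: ω = 689.9123×15/94 = 110.0924 rpm, dir flips to +; running = +110.0924
Stage 3 [94T→42T]: ω = 110.0924×94/42 = 246.3972 rpm, dir flips to −; running = −246.3972

-246.3972 rpm (opposite to input, |ω| = 246.3972 rpm)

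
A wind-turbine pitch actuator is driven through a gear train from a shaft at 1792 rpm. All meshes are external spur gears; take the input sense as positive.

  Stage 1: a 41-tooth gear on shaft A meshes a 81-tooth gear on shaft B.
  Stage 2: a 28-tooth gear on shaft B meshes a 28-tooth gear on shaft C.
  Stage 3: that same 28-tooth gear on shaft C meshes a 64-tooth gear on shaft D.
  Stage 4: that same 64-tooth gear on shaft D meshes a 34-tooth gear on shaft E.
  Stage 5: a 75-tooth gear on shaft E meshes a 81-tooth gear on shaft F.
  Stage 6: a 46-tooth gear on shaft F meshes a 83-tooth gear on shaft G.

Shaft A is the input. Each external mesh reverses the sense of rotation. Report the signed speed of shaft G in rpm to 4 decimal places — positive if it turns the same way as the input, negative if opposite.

+383.3292 rpm (same as input, |ω| = 383.3292 rpm)

Stage 1 [41T→81T]: ω = 1792.0000×41/81 = 907.0617 rpm, dir flips to −; running = −907.0617
Stage 2 [28T→28T]: ω = 907.0617×28/28 = 907.0617 rpm, dir flips to +; running = +907.0617
Stage 3 [28T→64T]: ω = 907.0617×28/64 = 396.8395 rpm, dir flips to −; running = −396.8395
Stage 4 [64T→34T]: ω = 396.8395×64/34 = 746.9920 rpm, dir flips to +; running = +746.9920
Stage 5 [75T→81T]: ω = 746.9920×75/81 = 691.6593 rpm, dir flips to −; running = −691.6593
Stage 6 [46T→83T]: ω = 691.6593×46/83 = 383.3292 rpm, dir flips to +; running = +383.3292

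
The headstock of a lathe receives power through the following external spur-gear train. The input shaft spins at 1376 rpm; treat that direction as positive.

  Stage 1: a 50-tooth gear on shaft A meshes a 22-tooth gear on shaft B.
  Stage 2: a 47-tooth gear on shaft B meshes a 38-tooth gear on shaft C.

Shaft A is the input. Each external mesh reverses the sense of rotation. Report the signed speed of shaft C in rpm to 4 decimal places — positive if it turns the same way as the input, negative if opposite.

+3867.9426 rpm (same as input, |ω| = 3867.9426 rpm)

Stage 1 [50T→22T]: ω = 1376.0000×50/22 = 3127.2727 rpm, dir flips to −; running = −3127.2727
Stage 2 [47T→38T]: ω = 3127.2727×47/38 = 3867.9426 rpm, dir flips to +; running = +3867.9426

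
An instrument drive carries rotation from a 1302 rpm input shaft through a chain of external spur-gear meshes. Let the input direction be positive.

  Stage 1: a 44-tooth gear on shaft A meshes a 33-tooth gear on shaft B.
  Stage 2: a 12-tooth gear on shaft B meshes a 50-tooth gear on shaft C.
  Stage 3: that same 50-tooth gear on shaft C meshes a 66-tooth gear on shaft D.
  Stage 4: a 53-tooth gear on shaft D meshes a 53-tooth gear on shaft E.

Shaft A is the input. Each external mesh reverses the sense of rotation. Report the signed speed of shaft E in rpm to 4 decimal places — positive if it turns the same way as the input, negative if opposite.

Stage 1 [44T→33T]: ω = 1302.0000×44/33 = 1736.0000 rpm, dir flips to −; running = −1736.0000
Stage 2 [12T→50T]: ω = 1736.0000×12/50 = 416.6400 rpm, dir flips to +; running = +416.6400
Stage 3 [50T→66T]: ω = 416.6400×50/66 = 315.6364 rpm, dir flips to −; running = −315.6364
Stage 4 [53T→53T]: ω = 315.6364×53/53 = 315.6364 rpm, dir flips to +; running = +315.6364

+315.6364 rpm (same as input, |ω| = 315.6364 rpm)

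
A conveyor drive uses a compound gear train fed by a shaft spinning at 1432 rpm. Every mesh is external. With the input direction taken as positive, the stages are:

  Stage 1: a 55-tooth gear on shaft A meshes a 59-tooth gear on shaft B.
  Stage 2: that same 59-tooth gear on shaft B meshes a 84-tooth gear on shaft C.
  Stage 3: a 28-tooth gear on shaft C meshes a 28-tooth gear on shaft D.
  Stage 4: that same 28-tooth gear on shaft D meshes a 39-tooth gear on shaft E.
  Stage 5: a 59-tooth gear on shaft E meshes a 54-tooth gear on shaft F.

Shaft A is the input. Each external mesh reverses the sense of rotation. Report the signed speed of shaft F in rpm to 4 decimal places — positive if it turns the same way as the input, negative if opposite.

-735.4922 rpm (opposite to input, |ω| = 735.4922 rpm)

Stage 1 [55T→59T]: ω = 1432.0000×55/59 = 1334.9153 rpm, dir flips to −; running = −1334.9153
Stage 2 [59T→84T]: ω = 1334.9153×59/84 = 937.6190 rpm, dir flips to +; running = +937.6190
Stage 3 [28T→28T]: ω = 937.6190×28/28 = 937.6190 rpm, dir flips to −; running = −937.6190
Stage 4 [28T→39T]: ω = 937.6190×28/39 = 673.1624 rpm, dir flips to +; running = +673.1624
Stage 5 [59T→54T]: ω = 673.1624×59/54 = 735.4922 rpm, dir flips to −; running = −735.4922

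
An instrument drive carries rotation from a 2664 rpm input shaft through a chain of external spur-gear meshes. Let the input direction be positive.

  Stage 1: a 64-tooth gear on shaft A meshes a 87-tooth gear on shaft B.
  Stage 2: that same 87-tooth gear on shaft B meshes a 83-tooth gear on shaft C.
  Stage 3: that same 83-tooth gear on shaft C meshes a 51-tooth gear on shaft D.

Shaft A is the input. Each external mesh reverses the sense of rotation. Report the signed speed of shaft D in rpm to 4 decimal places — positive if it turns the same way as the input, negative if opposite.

-3343.0588 rpm (opposite to input, |ω| = 3343.0588 rpm)

Stage 1 [64T→87T]: ω = 2664.0000×64/87 = 1959.7241 rpm, dir flips to −; running = −1959.7241
Stage 2 [87T→83T]: ω = 1959.7241×87/83 = 2054.1687 rpm, dir flips to +; running = +2054.1687
Stage 3 [83T→51T]: ω = 2054.1687×83/51 = 3343.0588 rpm, dir flips to −; running = −3343.0588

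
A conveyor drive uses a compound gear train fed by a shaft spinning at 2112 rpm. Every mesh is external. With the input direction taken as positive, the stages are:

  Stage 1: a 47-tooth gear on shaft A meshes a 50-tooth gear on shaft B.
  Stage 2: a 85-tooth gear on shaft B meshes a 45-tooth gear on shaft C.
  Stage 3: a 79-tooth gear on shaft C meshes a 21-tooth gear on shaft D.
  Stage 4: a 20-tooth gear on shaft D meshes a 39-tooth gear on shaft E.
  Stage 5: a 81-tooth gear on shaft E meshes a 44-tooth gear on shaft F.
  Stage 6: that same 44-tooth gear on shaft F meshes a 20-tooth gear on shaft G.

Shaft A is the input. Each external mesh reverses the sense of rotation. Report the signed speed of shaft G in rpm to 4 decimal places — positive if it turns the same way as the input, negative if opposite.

Stage 1 [47T→50T]: ω = 2112.0000×47/50 = 1985.2800 rpm, dir flips to −; running = −1985.2800
Stage 2 [85T→45T]: ω = 1985.2800×85/45 = 3749.9733 rpm, dir flips to +; running = +3749.9733
Stage 3 [79T→21T]: ω = 3749.9733×79/21 = 14107.0425 rpm, dir flips to −; running = −14107.0425
Stage 4 [20T→39T]: ω = 14107.0425×20/39 = 7234.3808 rpm, dir flips to +; running = +7234.3808
Stage 5 [81T→44T]: ω = 7234.3808×81/44 = 13317.8374 rpm, dir flips to −; running = −13317.8374
Stage 6 [44T→20T]: ω = 13317.8374×44/20 = 29299.2422 rpm, dir flips to +; running = +29299.2422

+29299.2422 rpm (same as input, |ω| = 29299.2422 rpm)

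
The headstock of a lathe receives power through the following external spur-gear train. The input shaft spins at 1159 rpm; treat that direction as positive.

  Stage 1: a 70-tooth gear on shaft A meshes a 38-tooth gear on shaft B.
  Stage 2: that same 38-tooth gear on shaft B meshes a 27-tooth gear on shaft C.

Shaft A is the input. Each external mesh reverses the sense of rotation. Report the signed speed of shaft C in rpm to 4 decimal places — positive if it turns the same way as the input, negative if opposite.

+3004.8148 rpm (same as input, |ω| = 3004.8148 rpm)

Stage 1 [70T→38T]: ω = 1159.0000×70/38 = 2135.0000 rpm, dir flips to −; running = −2135.0000
Stage 2 [38T→27T]: ω = 2135.0000×38/27 = 3004.8148 rpm, dir flips to +; running = +3004.8148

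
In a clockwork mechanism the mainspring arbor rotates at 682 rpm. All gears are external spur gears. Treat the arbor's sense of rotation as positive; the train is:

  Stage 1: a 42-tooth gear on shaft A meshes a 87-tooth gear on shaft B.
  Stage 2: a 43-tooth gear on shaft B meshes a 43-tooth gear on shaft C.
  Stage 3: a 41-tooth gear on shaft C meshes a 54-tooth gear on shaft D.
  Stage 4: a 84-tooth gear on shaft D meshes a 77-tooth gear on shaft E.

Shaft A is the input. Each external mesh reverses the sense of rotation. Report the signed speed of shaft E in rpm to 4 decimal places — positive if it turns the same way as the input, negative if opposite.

Stage 1 [42T→87T]: ω = 682.0000×42/87 = 329.2414 rpm, dir flips to −; running = −329.2414
Stage 2 [43T→43T]: ω = 329.2414×43/43 = 329.2414 rpm, dir flips to +; running = +329.2414
Stage 3 [41T→54T]: ω = 329.2414×41/54 = 249.9796 rpm, dir flips to −; running = −249.9796
Stage 4 [84T→77T]: ω = 249.9796×84/77 = 272.7050 rpm, dir flips to +; running = +272.7050

+272.7050 rpm (same as input, |ω| = 272.7050 rpm)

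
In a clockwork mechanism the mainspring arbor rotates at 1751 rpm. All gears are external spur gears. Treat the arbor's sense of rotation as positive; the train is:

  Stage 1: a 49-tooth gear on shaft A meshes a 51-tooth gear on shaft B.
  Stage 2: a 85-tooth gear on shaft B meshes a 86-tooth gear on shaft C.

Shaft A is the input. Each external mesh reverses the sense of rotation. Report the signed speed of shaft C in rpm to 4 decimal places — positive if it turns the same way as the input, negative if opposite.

Stage 1 [49T→51T]: ω = 1751.0000×49/51 = 1682.3333 rpm, dir flips to −; running = −1682.3333
Stage 2 [85T→86T]: ω = 1682.3333×85/86 = 1662.7713 rpm, dir flips to +; running = +1662.7713

+1662.7713 rpm (same as input, |ω| = 1662.7713 rpm)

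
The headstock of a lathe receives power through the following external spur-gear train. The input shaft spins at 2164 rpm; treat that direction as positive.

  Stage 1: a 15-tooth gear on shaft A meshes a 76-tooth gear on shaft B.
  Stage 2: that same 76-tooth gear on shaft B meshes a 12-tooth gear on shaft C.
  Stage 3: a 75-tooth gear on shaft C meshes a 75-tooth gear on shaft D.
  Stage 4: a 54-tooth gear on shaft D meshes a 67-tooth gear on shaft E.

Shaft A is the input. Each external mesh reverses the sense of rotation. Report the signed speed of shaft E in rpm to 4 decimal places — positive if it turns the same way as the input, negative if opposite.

Stage 1 [15T→76T]: ω = 2164.0000×15/76 = 427.1053 rpm, dir flips to −; running = −427.1053
Stage 2 [76T→12T]: ω = 427.1053×76/12 = 2705.0000 rpm, dir flips to +; running = +2705.0000
Stage 3 [75T→75T]: ω = 2705.0000×75/75 = 2705.0000 rpm, dir flips to −; running = −2705.0000
Stage 4 [54T→67T]: ω = 2705.0000×54/67 = 2180.1493 rpm, dir flips to +; running = +2180.1493

+2180.1493 rpm (same as input, |ω| = 2180.1493 rpm)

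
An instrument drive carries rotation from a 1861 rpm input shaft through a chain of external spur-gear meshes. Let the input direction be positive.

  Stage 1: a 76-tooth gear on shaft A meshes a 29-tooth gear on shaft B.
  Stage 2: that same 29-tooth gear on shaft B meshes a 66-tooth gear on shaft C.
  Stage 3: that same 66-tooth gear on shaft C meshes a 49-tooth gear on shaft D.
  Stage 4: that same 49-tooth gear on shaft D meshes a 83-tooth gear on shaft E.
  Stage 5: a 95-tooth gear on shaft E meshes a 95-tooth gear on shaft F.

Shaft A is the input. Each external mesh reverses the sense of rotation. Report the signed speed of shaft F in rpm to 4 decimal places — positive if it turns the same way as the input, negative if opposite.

-1704.0482 rpm (opposite to input, |ω| = 1704.0482 rpm)

Stage 1 [76T→29T]: ω = 1861.0000×76/29 = 4877.1034 rpm, dir flips to −; running = −4877.1034
Stage 2 [29T→66T]: ω = 4877.1034×29/66 = 2142.9697 rpm, dir flips to +; running = +2142.9697
Stage 3 [66T→49T]: ω = 2142.9697×66/49 = 2886.4490 rpm, dir flips to −; running = −2886.4490
Stage 4 [49T→83T]: ω = 2886.4490×49/83 = 1704.0482 rpm, dir flips to +; running = +1704.0482
Stage 5 [95T→95T]: ω = 1704.0482×95/95 = 1704.0482 rpm, dir flips to −; running = −1704.0482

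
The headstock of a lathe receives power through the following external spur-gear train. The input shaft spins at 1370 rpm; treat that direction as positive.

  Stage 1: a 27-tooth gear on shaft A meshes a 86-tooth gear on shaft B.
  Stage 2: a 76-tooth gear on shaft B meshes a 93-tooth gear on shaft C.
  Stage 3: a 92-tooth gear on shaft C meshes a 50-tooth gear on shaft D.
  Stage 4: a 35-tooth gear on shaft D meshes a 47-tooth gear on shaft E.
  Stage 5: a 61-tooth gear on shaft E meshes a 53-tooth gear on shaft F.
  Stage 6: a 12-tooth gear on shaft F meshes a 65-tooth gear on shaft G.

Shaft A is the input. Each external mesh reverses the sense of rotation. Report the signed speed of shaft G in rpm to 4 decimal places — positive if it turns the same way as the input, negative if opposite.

+102.3355 rpm (same as input, |ω| = 102.3355 rpm)

Stage 1 [27T→86T]: ω = 1370.0000×27/86 = 430.1163 rpm, dir flips to −; running = −430.1163
Stage 2 [76T→93T]: ω = 430.1163×76/93 = 351.4929 rpm, dir flips to +; running = +351.4929
Stage 3 [92T→50T]: ω = 351.4929×92/50 = 646.7469 rpm, dir flips to −; running = −646.7469
Stage 4 [35T→47T]: ω = 646.7469×35/47 = 481.6200 rpm, dir flips to +; running = +481.6200
Stage 5 [61T→53T]: ω = 481.6200×61/53 = 554.3174 rpm, dir flips to −; running = −554.3174
Stage 6 [12T→65T]: ω = 554.3174×12/65 = 102.3355 rpm, dir flips to +; running = +102.3355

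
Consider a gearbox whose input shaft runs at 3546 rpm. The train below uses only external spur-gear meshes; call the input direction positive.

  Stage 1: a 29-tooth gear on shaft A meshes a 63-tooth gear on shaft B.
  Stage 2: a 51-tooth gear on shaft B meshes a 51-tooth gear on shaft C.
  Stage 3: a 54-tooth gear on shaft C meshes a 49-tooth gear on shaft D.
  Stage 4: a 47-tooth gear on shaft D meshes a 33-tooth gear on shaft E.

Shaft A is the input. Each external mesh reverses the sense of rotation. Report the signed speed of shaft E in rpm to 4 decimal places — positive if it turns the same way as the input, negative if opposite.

+2561.9920 rpm (same as input, |ω| = 2561.9920 rpm)

Stage 1 [29T→63T]: ω = 3546.0000×29/63 = 1632.2857 rpm, dir flips to −; running = −1632.2857
Stage 2 [51T→51T]: ω = 1632.2857×51/51 = 1632.2857 rpm, dir flips to +; running = +1632.2857
Stage 3 [54T→49T]: ω = 1632.2857×54/49 = 1798.8455 rpm, dir flips to −; running = −1798.8455
Stage 4 [47T→33T]: ω = 1798.8455×47/33 = 2561.9920 rpm, dir flips to +; running = +2561.9920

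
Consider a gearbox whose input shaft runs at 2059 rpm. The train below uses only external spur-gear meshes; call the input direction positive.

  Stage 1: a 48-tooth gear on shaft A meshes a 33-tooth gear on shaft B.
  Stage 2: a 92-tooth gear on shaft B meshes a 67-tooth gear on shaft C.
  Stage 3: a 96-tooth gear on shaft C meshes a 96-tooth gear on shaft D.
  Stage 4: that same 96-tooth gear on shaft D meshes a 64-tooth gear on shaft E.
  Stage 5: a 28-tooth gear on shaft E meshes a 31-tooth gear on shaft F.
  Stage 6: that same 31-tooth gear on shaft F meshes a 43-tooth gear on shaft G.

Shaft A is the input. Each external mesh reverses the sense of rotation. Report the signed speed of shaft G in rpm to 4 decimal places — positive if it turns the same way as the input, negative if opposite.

+4016.7750 rpm (same as input, |ω| = 4016.7750 rpm)

Stage 1 [48T→33T]: ω = 2059.0000×48/33 = 2994.9091 rpm, dir flips to −; running = −2994.9091
Stage 2 [92T→67T]: ω = 2994.9091×92/67 = 4112.4125 rpm, dir flips to +; running = +4112.4125
Stage 3 [96T→96T]: ω = 4112.4125×96/96 = 4112.4125 rpm, dir flips to −; running = −4112.4125
Stage 4 [96T→64T]: ω = 4112.4125×96/64 = 6168.6187 rpm, dir flips to +; running = +6168.6187
Stage 5 [28T→31T]: ω = 6168.6187×28/31 = 5571.6556 rpm, dir flips to −; running = −5571.6556
Stage 6 [31T→43T]: ω = 5571.6556×31/43 = 4016.7750 rpm, dir flips to +; running = +4016.7750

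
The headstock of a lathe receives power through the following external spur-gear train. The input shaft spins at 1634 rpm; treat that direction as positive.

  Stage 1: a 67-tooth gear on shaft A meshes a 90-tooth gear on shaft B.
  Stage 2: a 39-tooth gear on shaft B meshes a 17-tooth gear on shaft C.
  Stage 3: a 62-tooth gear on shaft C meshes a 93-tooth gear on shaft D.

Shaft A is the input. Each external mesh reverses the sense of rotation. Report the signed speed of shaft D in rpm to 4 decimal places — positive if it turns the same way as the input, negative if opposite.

Stage 1 [67T→90T]: ω = 1634.0000×67/90 = 1216.4222 rpm, dir flips to −; running = −1216.4222
Stage 2 [39T→17T]: ω = 1216.4222×39/17 = 2790.6157 rpm, dir flips to +; running = +2790.6157
Stage 3 [62T→93T]: ω = 2790.6157×62/93 = 1860.4105 rpm, dir flips to −; running = −1860.4105

-1860.4105 rpm (opposite to input, |ω| = 1860.4105 rpm)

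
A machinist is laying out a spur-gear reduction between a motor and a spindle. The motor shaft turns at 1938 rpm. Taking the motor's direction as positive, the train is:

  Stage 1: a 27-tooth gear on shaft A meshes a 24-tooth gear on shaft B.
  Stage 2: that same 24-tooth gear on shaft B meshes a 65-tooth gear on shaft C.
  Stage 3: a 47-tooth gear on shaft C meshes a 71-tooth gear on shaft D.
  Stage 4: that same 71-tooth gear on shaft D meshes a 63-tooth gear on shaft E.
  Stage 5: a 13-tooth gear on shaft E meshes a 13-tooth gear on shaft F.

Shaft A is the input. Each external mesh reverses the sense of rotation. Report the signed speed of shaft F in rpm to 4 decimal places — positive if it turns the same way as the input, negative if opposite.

Stage 1 [27T→24T]: ω = 1938.0000×27/24 = 2180.2500 rpm, dir flips to −; running = −2180.2500
Stage 2 [24T→65T]: ω = 2180.2500×24/65 = 805.0154 rpm, dir flips to +; running = +805.0154
Stage 3 [47T→71T]: ω = 805.0154×47/71 = 532.8975 rpm, dir flips to −; running = −532.8975
Stage 4 [71T→63T]: ω = 532.8975×71/63 = 600.5670 rpm, dir flips to +; running = +600.5670
Stage 5 [13T→13T]: ω = 600.5670×13/13 = 600.5670 rpm, dir flips to −; running = −600.5670

-600.5670 rpm (opposite to input, |ω| = 600.5670 rpm)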